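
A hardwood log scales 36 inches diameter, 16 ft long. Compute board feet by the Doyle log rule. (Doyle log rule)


Doyle: BF = (D - 4)^2 * L / 16
Adjusted diameter = 36 - 4 = 32 in
(D-4)^2 = 32^2 = 1024
BF = 1024 * 16 / 16 = 1024 BF

1024


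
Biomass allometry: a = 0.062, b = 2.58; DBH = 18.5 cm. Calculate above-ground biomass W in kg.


Formula: W = a * DBH^b  (allometric power law)
DBH^b = 18.5^2.58 = 1859.1013
W = 0.062 * 1859.1013 = 115.3 kg

115.3


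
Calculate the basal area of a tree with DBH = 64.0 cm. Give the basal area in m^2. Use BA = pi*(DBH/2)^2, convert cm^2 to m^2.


Formula: BA = pi * (DBH/2)^2 / 10000  (cm^2 to m^2)
Radius = DBH/2 = 64.0/2 = 32.0 cm
BA = pi * 32.0^2 / 10000
   = 3216.9909 cm^2 / 10000
   = 0.3217 m^2

0.3217


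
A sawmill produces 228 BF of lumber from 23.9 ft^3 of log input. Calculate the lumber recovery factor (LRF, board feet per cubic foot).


Formula: LRF = Lumber Output (BF) / Log Input (ft^3)
LRF = 228 BF / 23.9 ft^3
LRF = 9.54 BF/ft^3

9.54


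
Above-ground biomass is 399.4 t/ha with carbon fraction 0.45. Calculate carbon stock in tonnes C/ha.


Formula: Carbon Stock = Biomass * Carbon Fraction
C = 399.4 t/ha * 0.45
C = 179.7 t C/ha

179.7


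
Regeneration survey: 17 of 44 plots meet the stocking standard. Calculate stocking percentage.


Formula: Stocking % = stocked plots / total plots * 100
Stocking = 17 / 44 * 100
Stocking = 0.3864 * 100 = 38.6%

38.6


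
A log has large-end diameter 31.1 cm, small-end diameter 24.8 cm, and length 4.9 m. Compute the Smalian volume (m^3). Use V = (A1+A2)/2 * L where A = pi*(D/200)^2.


Smalian: V = (A1 + A2)/2 * L,  A = pi*(D/200)^2
A1 = pi*(31.1/200)^2 = 0.075964 m^2
A2 = pi*(24.8/200)^2 = 0.048305 m^2
V = (0.075964+0.048305)/2*4.9 = 0.3045 m^3

0.3045


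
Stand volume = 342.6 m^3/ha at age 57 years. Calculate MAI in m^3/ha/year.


Formula: MAI = Total Volume / Stand Age
MAI = 342.6 m^3/ha / 57 years
MAI = 6.01 m^3/ha/year

6.01


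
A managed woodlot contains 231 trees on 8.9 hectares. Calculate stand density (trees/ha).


Formula: Stand Density = N_trees / Area_ha
Density = 231 trees / 8.9 ha
Density = 26 trees/ha

26


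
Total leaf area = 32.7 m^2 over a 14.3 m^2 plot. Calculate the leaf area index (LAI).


Formula: LAI = total leaf area / ground area  (dimensionless)
LAI = 32.7 m^2 / 14.3 m^2
LAI = 2.29

2.29


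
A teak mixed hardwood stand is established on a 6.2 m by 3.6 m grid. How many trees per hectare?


Formula: TPH = 10000 m^2/ha / (spacing_x * spacing_y)
Area per tree = 6.2 m * 3.6 m = 22.32 m^2
TPH = 10000 / 22.32 = 448 trees/ha

448


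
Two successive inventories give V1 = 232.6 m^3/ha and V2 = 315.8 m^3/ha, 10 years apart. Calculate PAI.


Formula: PAI = (V_T2 - V_T1) / (T2 - T1)
Volume increment = 315.8 - 232.6 = 83.2 m^3/ha
PAI = 83.2 / 10 = 8.32 m^3/ha/year

8.32


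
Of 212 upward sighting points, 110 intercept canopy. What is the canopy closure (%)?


Formula: Canopy closure = covered points / total points * 100
Closure = 110 / 212 * 100
Closure = 0.5189 * 100 = 51.9%

51.9


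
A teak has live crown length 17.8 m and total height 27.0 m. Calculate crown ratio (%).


Formula: Crown Ratio = (Crown Length / Total Height) * 100
CR = (17.8 m / 27.0 m) * 100
CR = 0.6593 * 100 = 65.9%

65.9


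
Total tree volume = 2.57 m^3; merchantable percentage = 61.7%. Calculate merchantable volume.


Formula: MV = V_total * (merchantable_pct / 100)
Merchantable fraction = 61.7% / 100 = 0.617
MV = 2.57 m^3 * 0.617 = 1.586 m^3

1.586


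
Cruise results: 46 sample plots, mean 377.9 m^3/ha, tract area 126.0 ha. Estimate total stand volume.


Formula: Total Volume = Mean Volume per ha * Total Area
Total Volume = 377.9 m^3/ha * 126.0 ha
Total Volume = 47615 m^3

47615


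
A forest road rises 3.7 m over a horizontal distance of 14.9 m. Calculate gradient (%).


Formula: Gradient = rise / run * 100
Gradient = 3.7 / 14.9 * 100 = 24.8%

24.8


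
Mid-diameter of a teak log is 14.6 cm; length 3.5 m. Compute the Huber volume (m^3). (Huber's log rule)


Huber: V = Am * L,  Am = pi*(Dm/200)^2
Am = pi*(14.6/200)^2 = 0.016742 m^2
V = 0.016742*3.5 = 0.0586 m^3

0.0586


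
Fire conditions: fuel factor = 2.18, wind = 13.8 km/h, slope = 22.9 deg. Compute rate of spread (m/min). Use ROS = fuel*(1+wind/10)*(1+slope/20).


Formula: ROS = fuel * (1 + wind/10) * (1 + slope/20)
Wind factor = 1 + 13.8/10 = 2.38
Slope factor = 1 + 22.9/20 = 2.145
ROS = 2.18 * 2.38 * 2.145 = 11.13 m/min

11.13


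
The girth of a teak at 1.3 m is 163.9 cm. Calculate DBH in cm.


Formula: DBH = C / pi
DBH = 163.9 / pi
pi = 3.14159...
DBH = 52.2 cm

52.2


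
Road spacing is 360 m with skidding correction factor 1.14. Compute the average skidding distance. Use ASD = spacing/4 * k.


Formula: ASD = (spacing / 4) * correction
Uncorrected distance = spacing / 4 = 360 / 4 = 90 m
ASD = 90 * 1.14 = 103 m

103


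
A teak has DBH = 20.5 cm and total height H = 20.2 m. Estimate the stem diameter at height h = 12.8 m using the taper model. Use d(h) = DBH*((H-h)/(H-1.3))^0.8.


Taper: d(h) = DBH * ((H - h) / (H - 1.3))^0.8
Numerator = H - h = 20.2 - 12.8 = 7.4 m
Denominator = H - 1.3 = 20.2 - 1.3 = 18.9 m
Ratio = 7.4 / 18.9 = 0.39153
d = 20.5 * 0.39153^0.8 = 9.7 cm

9.7


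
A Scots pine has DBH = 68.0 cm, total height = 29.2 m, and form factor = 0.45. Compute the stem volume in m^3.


Formula: V = pi * (DBH/200)^2 * H * ff
Radius = DBH/200 = 68.0/200 = 0.34 m
Radius^2 = 0.34^2 = 0.1156 m^2
V = pi * 0.1156 * 29.2 * 0.45
V = 4.772 m^3

4.772


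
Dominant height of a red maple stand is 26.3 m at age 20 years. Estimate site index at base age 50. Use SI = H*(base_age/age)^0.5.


Formula: SI = H_dom * (base_age / age)^0.5
Age ratio = 50 / 20 = 2.5
sqrt(age_ratio) = 1.58114
SI = 26.3 * 1.58114 = 41.6 m

41.6


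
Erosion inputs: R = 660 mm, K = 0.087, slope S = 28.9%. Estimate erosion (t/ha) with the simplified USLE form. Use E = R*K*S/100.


Formula: E = R * K * S / 100  (simplified USLE)
R * K = 660 * 0.087 = 57.42
E = 57.42 * 28.9 / 100 = 16.59 t/ha

16.59


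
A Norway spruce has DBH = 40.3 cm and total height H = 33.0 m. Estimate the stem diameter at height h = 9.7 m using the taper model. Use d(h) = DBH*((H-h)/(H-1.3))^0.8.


Taper: d(h) = DBH * ((H - h) / (H - 1.3))^0.8
Numerator = H - h = 33.0 - 9.7 = 23.3 m
Denominator = H - 1.3 = 33.0 - 1.3 = 31.7 m
Ratio = 23.3 / 31.7 = 0.73502
d = 40.3 * 0.73502^0.8 = 31.5 cm

31.5


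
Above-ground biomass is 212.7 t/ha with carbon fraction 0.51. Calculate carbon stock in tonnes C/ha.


Formula: Carbon Stock = Biomass * Carbon Fraction
C = 212.7 t/ha * 0.51
C = 108.5 t C/ha

108.5


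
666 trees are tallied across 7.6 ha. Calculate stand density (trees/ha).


Formula: Stand Density = N_trees / Area_ha
Density = 666 trees / 7.6 ha
Density = 88 trees/ha

88


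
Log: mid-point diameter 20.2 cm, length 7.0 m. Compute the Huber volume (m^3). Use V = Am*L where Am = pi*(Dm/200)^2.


Huber: V = Am * L,  Am = pi*(Dm/200)^2
Am = pi*(20.2/200)^2 = 0.032047 m^2
V = 0.032047*7.0 = 0.2243 m^3

0.2243


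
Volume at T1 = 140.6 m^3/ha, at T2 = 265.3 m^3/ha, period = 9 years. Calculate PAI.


Formula: PAI = (V_T2 - V_T1) / (T2 - T1)
Volume increment = 265.3 - 140.6 = 124.7 m^3/ha
PAI = 124.7 / 9 = 13.86 m^3/ha/year

13.86


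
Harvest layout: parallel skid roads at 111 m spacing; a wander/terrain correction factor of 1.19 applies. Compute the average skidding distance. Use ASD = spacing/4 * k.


Formula: ASD = (spacing / 4) * correction
Uncorrected distance = spacing / 4 = 111 / 4 = 27.75 m
ASD = 27.75 * 1.19 = 33 m

33


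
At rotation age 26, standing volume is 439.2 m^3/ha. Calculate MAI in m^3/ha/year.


Formula: MAI = Total Volume / Stand Age
MAI = 439.2 m^3/ha / 26 years
MAI = 16.89 m^3/ha/year

16.89


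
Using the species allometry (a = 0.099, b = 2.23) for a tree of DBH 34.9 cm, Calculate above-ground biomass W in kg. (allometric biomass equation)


Formula: W = a * DBH^b  (allometric power law)
DBH^b = 34.9^2.23 = 2757.4059
W = 0.099 * 2757.4059 = 273.0 kg

273.0


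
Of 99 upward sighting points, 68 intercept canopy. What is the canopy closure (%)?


Formula: Canopy closure = covered points / total points * 100
Closure = 68 / 99 * 100
Closure = 0.6869 * 100 = 68.7%

68.7


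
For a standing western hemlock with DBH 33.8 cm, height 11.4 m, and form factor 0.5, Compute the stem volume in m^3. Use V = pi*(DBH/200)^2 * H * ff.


Formula: V = pi * (DBH/200)^2 * H * ff
Radius = DBH/200 = 33.8/200 = 0.169 m
Radius^2 = 0.169^2 = 0.028561 m^2
V = pi * 0.028561 * 11.4 * 0.5
V = 0.511 m^3

0.511


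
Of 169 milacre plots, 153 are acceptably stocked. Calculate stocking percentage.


Formula: Stocking % = stocked plots / total plots * 100
Stocking = 153 / 169 * 100
Stocking = 0.9053 * 100 = 90.5%

90.5


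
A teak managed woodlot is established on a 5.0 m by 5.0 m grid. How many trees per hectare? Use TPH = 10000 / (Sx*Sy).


Formula: TPH = 10000 m^2/ha / (spacing_x * spacing_y)
Area per tree = 5.0 m * 5.0 m = 25.0 m^2
TPH = 10000 / 25.0 = 400 trees/ha

400


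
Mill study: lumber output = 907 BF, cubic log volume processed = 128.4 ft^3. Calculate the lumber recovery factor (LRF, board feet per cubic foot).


Formula: LRF = Lumber Output (BF) / Log Input (ft^3)
LRF = 907 BF / 128.4 ft^3
LRF = 7.06 BF/ft^3

7.06


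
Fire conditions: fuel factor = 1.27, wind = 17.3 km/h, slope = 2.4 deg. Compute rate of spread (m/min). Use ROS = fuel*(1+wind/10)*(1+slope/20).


Formula: ROS = fuel * (1 + wind/10) * (1 + slope/20)
Wind factor = 1 + 17.3/10 = 2.73
Slope factor = 1 + 2.4/20 = 1.12
ROS = 1.27 * 2.73 * 1.12 = 3.88 m/min

3.88


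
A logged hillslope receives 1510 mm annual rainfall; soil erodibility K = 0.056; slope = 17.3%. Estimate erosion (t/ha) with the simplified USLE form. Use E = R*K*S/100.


Formula: E = R * K * S / 100  (simplified USLE)
R * K = 1510 * 0.056 = 84.56
E = 84.56 * 17.3 / 100 = 14.63 t/ha

14.63


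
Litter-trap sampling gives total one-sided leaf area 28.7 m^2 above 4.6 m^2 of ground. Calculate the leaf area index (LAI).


Formula: LAI = total leaf area / ground area  (dimensionless)
LAI = 28.7 m^2 / 4.6 m^2
LAI = 6.24

6.24


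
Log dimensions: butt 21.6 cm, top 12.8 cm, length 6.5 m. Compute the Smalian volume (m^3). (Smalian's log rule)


Smalian: V = (A1 + A2)/2 * L,  A = pi*(D/200)^2
A1 = pi*(21.6/200)^2 = 0.036644 m^2
A2 = pi*(12.8/200)^2 = 0.012868 m^2
V = (0.036644+0.012868)/2*6.5 = 0.1609 m^3

0.1609


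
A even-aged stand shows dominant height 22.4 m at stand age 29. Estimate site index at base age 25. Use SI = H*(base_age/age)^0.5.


Formula: SI = H_dom * (base_age / age)^0.5
Age ratio = 25 / 29 = 0.86207
sqrt(age_ratio) = 0.92848
SI = 22.4 * 0.92848 = 20.8 m

20.8


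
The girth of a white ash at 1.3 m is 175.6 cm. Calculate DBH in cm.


Formula: DBH = C / pi
DBH = 175.6 / pi
pi = 3.14159...
DBH = 55.9 cm

55.9


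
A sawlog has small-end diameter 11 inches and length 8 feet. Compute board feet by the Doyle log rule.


Doyle: BF = (D - 4)^2 * L / 16
Adjusted diameter = 11 - 4 = 7 in
(D-4)^2 = 7^2 = 49
BF = 49 * 8 / 16 = 25 BF

25


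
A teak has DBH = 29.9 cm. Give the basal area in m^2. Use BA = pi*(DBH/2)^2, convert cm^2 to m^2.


Formula: BA = pi * (DBH/2)^2 / 10000  (cm^2 to m^2)
Radius = DBH/2 = 29.9/2 = 14.95 cm
BA = pi * 14.95^2 / 10000
   = 702.1538 cm^2 / 10000
   = 0.0702 m^2

0.0702


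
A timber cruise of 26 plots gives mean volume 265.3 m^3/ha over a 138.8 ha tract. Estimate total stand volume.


Formula: Total Volume = Mean Volume per ha * Total Area
Total Volume = 265.3 m^3/ha * 138.8 ha
Total Volume = 36824 m^3

36824


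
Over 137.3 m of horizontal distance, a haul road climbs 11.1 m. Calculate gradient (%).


Formula: Gradient = rise / run * 100
Gradient = 11.1 / 137.3 * 100 = 8.1%

8.1


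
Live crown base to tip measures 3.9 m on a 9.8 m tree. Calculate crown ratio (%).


Formula: Crown Ratio = (Crown Length / Total Height) * 100
CR = (3.9 m / 9.8 m) * 100
CR = 0.398 * 100 = 39.8%

39.8


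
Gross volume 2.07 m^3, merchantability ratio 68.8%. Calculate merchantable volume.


Formula: MV = V_total * (merchantable_pct / 100)
Merchantable fraction = 68.8% / 100 = 0.688
MV = 2.07 m^3 * 0.688 = 1.424 m^3

1.424


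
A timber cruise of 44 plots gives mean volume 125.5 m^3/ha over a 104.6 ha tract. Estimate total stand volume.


Formula: Total Volume = Mean Volume per ha * Total Area
Total Volume = 125.5 m^3/ha * 104.6 ha
Total Volume = 13127 m^3

13127


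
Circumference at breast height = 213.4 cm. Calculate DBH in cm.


Formula: DBH = C / pi
DBH = 213.4 / pi
pi = 3.14159...
DBH = 67.9 cm

67.9


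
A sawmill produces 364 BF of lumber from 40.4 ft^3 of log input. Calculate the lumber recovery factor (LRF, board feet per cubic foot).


Formula: LRF = Lumber Output (BF) / Log Input (ft^3)
LRF = 364 BF / 40.4 ft^3
LRF = 9.01 BF/ft^3

9.01


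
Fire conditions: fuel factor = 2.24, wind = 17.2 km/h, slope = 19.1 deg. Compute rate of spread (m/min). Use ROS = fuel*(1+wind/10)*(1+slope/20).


Formula: ROS = fuel * (1 + wind/10) * (1 + slope/20)
Wind factor = 1 + 17.2/10 = 2.72
Slope factor = 1 + 19.1/20 = 1.955
ROS = 2.24 * 2.72 * 1.955 = 11.91 m/min

11.91


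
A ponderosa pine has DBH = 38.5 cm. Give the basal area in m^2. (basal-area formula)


Formula: BA = pi * (DBH/2)^2 / 10000  (cm^2 to m^2)
Radius = DBH/2 = 38.5/2 = 19.25 cm
BA = pi * 19.25^2 / 10000
   = 1164.1564 cm^2 / 10000
   = 0.1164 m^2

0.1164


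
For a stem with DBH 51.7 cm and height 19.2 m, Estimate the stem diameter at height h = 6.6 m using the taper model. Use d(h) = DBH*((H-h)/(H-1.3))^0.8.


Taper: d(h) = DBH * ((H - h) / (H - 1.3))^0.8
Numerator = H - h = 19.2 - 6.6 = 12.6 m
Denominator = H - 1.3 = 19.2 - 1.3 = 17.9 m
Ratio = 12.6 / 17.9 = 0.70391
d = 51.7 * 0.70391^0.8 = 39.0 cm

39.0


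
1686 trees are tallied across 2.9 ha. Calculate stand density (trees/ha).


Formula: Stand Density = N_trees / Area_ha
Density = 1686 trees / 2.9 ha
Density = 581 trees/ha

581


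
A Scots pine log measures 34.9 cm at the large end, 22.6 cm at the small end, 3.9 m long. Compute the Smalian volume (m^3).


Smalian: V = (A1 + A2)/2 * L,  A = pi*(D/200)^2
A1 = pi*(34.9/200)^2 = 0.095662 m^2
A2 = pi*(22.6/200)^2 = 0.040115 m^2
V = (0.095662+0.040115)/2*3.9 = 0.2648 m^3

0.2648


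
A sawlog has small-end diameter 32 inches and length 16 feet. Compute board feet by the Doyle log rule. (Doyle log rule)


Doyle: BF = (D - 4)^2 * L / 16
Adjusted diameter = 32 - 4 = 28 in
(D-4)^2 = 28^2 = 784
BF = 784 * 16 / 16 = 784 BF

784


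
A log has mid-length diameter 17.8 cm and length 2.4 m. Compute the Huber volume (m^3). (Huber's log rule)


Huber: V = Am * L,  Am = pi*(Dm/200)^2
Am = pi*(17.8/200)^2 = 0.024885 m^2
V = 0.024885*2.4 = 0.0597 m^3

0.0597


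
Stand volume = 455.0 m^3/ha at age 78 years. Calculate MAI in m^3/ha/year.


Formula: MAI = Total Volume / Stand Age
MAI = 455.0 m^3/ha / 78 years
MAI = 5.83 m^3/ha/year

5.83


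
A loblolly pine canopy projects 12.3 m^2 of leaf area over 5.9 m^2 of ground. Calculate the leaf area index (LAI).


Formula: LAI = total leaf area / ground area  (dimensionless)
LAI = 12.3 m^2 / 5.9 m^2
LAI = 2.08

2.08


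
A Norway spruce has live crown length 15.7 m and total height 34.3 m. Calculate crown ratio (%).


Formula: Crown Ratio = (Crown Length / Total Height) * 100
CR = (15.7 m / 34.3 m) * 100
CR = 0.4577 * 100 = 45.8%

45.8


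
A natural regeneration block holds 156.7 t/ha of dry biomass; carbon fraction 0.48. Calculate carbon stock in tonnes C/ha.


Formula: Carbon Stock = Biomass * Carbon Fraction
C = 156.7 t/ha * 0.48
C = 75.2 t C/ha

75.2


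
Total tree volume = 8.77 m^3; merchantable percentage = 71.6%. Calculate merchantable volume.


Formula: MV = V_total * (merchantable_pct / 100)
Merchantable fraction = 71.6% / 100 = 0.716
MV = 8.77 m^3 * 0.716 = 6.279 m^3

6.279


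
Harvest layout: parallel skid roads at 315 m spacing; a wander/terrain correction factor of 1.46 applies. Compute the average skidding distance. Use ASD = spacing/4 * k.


Formula: ASD = (spacing / 4) * correction
Uncorrected distance = spacing / 4 = 315 / 4 = 78.75 m
ASD = 78.75 * 1.46 = 115 m

115


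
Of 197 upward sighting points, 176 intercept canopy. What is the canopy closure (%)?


Formula: Canopy closure = covered points / total points * 100
Closure = 176 / 197 * 100
Closure = 0.8934 * 100 = 89.3%

89.3


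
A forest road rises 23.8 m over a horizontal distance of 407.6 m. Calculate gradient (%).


Formula: Gradient = rise / run * 100
Gradient = 23.8 / 407.6 * 100 = 5.8%

5.8


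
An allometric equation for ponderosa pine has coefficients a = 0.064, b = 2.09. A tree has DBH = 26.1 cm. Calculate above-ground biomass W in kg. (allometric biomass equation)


Formula: W = a * DBH^b  (allometric power law)
DBH^b = 26.1^2.09 = 913.6475
W = 0.064 * 913.6475 = 58.5 kg

58.5


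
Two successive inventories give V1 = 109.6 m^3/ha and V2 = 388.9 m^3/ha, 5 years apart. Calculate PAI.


Formula: PAI = (V_T2 - V_T1) / (T2 - T1)
Volume increment = 388.9 - 109.6 = 279.3 m^3/ha
PAI = 279.3 / 5 = 55.86 m^3/ha/year

55.86


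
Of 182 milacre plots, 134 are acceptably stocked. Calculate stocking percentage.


Formula: Stocking % = stocked plots / total plots * 100
Stocking = 134 / 182 * 100
Stocking = 0.7363 * 100 = 73.6%

73.6


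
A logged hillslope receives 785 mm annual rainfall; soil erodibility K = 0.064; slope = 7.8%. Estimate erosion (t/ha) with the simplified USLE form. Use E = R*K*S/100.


Formula: E = R * K * S / 100  (simplified USLE)
R * K = 785 * 0.064 = 50.24
E = 50.24 * 7.8 / 100 = 3.92 t/ha

3.92


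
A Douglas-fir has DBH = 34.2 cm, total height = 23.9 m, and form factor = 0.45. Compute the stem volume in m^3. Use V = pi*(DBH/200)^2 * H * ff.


Formula: V = pi * (DBH/200)^2 * H * ff
Radius = DBH/200 = 34.2/200 = 0.171 m
Radius^2 = 0.171^2 = 0.029241 m^2
V = pi * 0.029241 * 23.9 * 0.45
V = 0.988 m^3

0.988


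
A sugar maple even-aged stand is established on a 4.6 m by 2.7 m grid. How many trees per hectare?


Formula: TPH = 10000 m^2/ha / (spacing_x * spacing_y)
Area per tree = 4.6 m * 2.7 m = 12.42 m^2
TPH = 10000 / 12.42 = 805 trees/ha

805


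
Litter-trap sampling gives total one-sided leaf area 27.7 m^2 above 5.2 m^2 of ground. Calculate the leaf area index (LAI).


Formula: LAI = total leaf area / ground area  (dimensionless)
LAI = 27.7 m^2 / 5.2 m^2
LAI = 5.33

5.33


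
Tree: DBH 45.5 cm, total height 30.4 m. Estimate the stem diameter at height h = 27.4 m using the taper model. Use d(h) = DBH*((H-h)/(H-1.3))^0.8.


Taper: d(h) = DBH * ((H - h) / (H - 1.3))^0.8
Numerator = H - h = 30.4 - 27.4 = 3.0 m
Denominator = H - 1.3 = 30.4 - 1.3 = 29.1 m
Ratio = 3.0 / 29.1 = 0.10309
d = 45.5 * 0.10309^0.8 = 7.4 cm

7.4


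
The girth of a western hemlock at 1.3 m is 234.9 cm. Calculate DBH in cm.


Formula: DBH = C / pi
DBH = 234.9 / pi
pi = 3.14159...
DBH = 74.8 cm

74.8


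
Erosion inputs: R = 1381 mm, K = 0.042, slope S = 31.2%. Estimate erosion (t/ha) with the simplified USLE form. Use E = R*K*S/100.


Formula: E = R * K * S / 100  (simplified USLE)
R * K = 1381 * 0.042 = 58.002
E = 58.002 * 31.2 / 100 = 18.1 t/ha

18.1


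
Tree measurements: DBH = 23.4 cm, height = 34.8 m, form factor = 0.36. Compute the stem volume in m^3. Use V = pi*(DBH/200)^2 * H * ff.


Formula: V = pi * (DBH/200)^2 * H * ff
Radius = DBH/200 = 23.4/200 = 0.117 m
Radius^2 = 0.117^2 = 0.013689 m^2
V = pi * 0.013689 * 34.8 * 0.36
V = 0.539 m^3

0.539


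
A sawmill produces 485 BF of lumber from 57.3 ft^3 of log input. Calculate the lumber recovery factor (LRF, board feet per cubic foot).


Formula: LRF = Lumber Output (BF) / Log Input (ft^3)
LRF = 485 BF / 57.3 ft^3
LRF = 8.46 BF/ft^3

8.46


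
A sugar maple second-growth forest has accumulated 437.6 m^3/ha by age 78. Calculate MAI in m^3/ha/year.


Formula: MAI = Total Volume / Stand Age
MAI = 437.6 m^3/ha / 78 years
MAI = 5.61 m^3/ha/year

5.61


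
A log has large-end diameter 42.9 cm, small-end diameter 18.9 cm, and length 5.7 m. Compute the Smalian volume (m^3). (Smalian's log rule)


Smalian: V = (A1 + A2)/2 * L,  A = pi*(D/200)^2
A1 = pi*(42.9/200)^2 = 0.144545 m^2
A2 = pi*(18.9/200)^2 = 0.028055 m^2
V = (0.144545+0.028055)/2*5.7 = 0.4919 m^3

0.4919


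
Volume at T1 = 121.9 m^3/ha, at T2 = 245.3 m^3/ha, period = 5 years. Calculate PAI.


Formula: PAI = (V_T2 - V_T1) / (T2 - T1)
Volume increment = 245.3 - 121.9 = 123.4 m^3/ha
PAI = 123.4 / 5 = 24.68 m^3/ha/year

24.68


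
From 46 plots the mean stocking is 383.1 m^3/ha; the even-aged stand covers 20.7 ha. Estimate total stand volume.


Formula: Total Volume = Mean Volume per ha * Total Area
Total Volume = 383.1 m^3/ha * 20.7 ha
Total Volume = 7930 m^3

7930


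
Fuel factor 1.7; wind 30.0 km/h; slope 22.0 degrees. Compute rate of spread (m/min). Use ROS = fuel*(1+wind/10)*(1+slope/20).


Formula: ROS = fuel * (1 + wind/10) * (1 + slope/20)
Wind factor = 1 + 30.0/10 = 4.0
Slope factor = 1 + 22.0/20 = 2.1
ROS = 1.7 * 4.0 * 2.1 = 14.28 m/min

14.28


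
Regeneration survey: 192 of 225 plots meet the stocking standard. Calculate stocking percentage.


Formula: Stocking % = stocked plots / total plots * 100
Stocking = 192 / 225 * 100
Stocking = 0.8533 * 100 = 85.3%

85.3


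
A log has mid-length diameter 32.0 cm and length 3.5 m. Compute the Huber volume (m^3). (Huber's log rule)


Huber: V = Am * L,  Am = pi*(Dm/200)^2
Am = pi*(32.0/200)^2 = 0.080425 m^2
V = 0.080425*3.5 = 0.2815 m^3

0.2815


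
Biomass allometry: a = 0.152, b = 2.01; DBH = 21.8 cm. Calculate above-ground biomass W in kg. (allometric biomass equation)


Formula: W = a * DBH^b  (allometric power law)
DBH^b = 21.8^2.01 = 490.1145
W = 0.152 * 490.1145 = 74.5 kg

74.5


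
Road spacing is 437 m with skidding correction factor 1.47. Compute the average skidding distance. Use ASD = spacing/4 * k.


Formula: ASD = (spacing / 4) * correction
Uncorrected distance = spacing / 4 = 437 / 4 = 109.25 m
ASD = 109.25 * 1.47 = 161 m

161


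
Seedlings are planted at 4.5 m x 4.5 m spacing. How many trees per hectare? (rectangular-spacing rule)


Formula: TPH = 10000 m^2/ha / (spacing_x * spacing_y)
Area per tree = 4.5 m * 4.5 m = 20.25 m^2
TPH = 10000 / 20.25 = 494 trees/ha

494


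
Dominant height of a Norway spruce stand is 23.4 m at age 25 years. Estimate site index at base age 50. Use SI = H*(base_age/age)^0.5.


Formula: SI = H_dom * (base_age / age)^0.5
Age ratio = 50 / 25 = 2.0
sqrt(age_ratio) = 1.41421
SI = 23.4 * 1.41421 = 33.1 m

33.1


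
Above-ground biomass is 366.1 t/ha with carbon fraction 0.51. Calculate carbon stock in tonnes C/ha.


Formula: Carbon Stock = Biomass * Carbon Fraction
C = 366.1 t/ha * 0.51
C = 186.7 t C/ha

186.7


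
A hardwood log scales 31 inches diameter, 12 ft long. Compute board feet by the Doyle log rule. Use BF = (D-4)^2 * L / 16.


Doyle: BF = (D - 4)^2 * L / 16
Adjusted diameter = 31 - 4 = 27 in
(D-4)^2 = 27^2 = 729
BF = 729 * 12 / 16 = 547 BF

547


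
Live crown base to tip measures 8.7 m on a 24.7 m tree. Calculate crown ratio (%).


Formula: Crown Ratio = (Crown Length / Total Height) * 100
CR = (8.7 m / 24.7 m) * 100
CR = 0.3522 * 100 = 35.2%

35.2


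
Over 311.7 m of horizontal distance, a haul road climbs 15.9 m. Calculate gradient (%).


Formula: Gradient = rise / run * 100
Gradient = 15.9 / 311.7 * 100 = 5.1%

5.1


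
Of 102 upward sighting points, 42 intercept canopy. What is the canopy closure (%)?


Formula: Canopy closure = covered points / total points * 100
Closure = 42 / 102 * 100
Closure = 0.4118 * 100 = 41.2%

41.2


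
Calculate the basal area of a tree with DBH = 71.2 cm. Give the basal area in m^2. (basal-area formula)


Formula: BA = pi * (DBH/2)^2 / 10000  (cm^2 to m^2)
Radius = DBH/2 = 71.2/2 = 35.6 cm
BA = pi * 35.6^2 / 10000
   = 3981.5289 cm^2 / 10000
   = 0.3982 m^2

0.3982


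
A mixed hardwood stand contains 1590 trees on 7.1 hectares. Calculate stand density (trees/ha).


Formula: Stand Density = N_trees / Area_ha
Density = 1590 trees / 7.1 ha
Density = 224 trees/ha

224


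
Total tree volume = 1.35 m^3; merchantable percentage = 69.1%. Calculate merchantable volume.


Formula: MV = V_total * (merchantable_pct / 100)
Merchantable fraction = 69.1% / 100 = 0.691
MV = 1.35 m^3 * 0.691 = 0.933 m^3

0.933


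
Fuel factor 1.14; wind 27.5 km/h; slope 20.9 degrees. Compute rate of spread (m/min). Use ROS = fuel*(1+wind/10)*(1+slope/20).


Formula: ROS = fuel * (1 + wind/10) * (1 + slope/20)
Wind factor = 1 + 27.5/10 = 3.75
Slope factor = 1 + 20.9/20 = 2.045
ROS = 1.14 * 3.75 * 2.045 = 8.74 m/min

8.74


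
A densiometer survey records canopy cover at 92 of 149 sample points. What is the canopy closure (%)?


Formula: Canopy closure = covered points / total points * 100
Closure = 92 / 149 * 100
Closure = 0.6174 * 100 = 61.7%

61.7


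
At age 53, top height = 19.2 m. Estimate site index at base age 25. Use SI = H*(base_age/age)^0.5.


Formula: SI = H_dom * (base_age / age)^0.5
Age ratio = 25 / 53 = 0.4717
sqrt(age_ratio) = 0.6868
SI = 19.2 * 0.6868 = 13.2 m

13.2


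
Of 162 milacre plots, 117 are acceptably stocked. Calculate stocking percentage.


Formula: Stocking % = stocked plots / total plots * 100
Stocking = 117 / 162 * 100
Stocking = 0.7222 * 100 = 72.2%

72.2


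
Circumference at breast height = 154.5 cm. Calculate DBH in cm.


Formula: DBH = C / pi
DBH = 154.5 / pi
pi = 3.14159...
DBH = 49.2 cm

49.2


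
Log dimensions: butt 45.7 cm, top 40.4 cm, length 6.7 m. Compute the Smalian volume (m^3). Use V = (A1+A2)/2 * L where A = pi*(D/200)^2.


Smalian: V = (A1 + A2)/2 * L,  A = pi*(D/200)^2
A1 = pi*(45.7/200)^2 = 0.16403 m^2
A2 = pi*(40.4/200)^2 = 0.12819 m^2
V = (0.16403+0.12819)/2*6.7 = 0.9789 m^3

0.9789


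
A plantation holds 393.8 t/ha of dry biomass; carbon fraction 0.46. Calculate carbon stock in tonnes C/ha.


Formula: Carbon Stock = Biomass * Carbon Fraction
C = 393.8 t/ha * 0.46
C = 181.1 t C/ha

181.1


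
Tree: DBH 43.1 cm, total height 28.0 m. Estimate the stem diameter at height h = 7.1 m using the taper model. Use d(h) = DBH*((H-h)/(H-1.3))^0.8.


Taper: d(h) = DBH * ((H - h) / (H - 1.3))^0.8
Numerator = H - h = 28.0 - 7.1 = 20.9 m
Denominator = H - 1.3 = 28.0 - 1.3 = 26.7 m
Ratio = 20.9 / 26.7 = 0.78277
d = 43.1 * 0.78277^0.8 = 35.4 cm

35.4


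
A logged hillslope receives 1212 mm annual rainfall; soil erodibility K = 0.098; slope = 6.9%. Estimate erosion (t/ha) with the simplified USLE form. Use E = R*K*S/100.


Formula: E = R * K * S / 100  (simplified USLE)
R * K = 1212 * 0.098 = 118.776
E = 118.776 * 6.9 / 100 = 8.2 t/ha

8.2


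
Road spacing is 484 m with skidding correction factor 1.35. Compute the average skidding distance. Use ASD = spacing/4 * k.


Formula: ASD = (spacing / 4) * correction
Uncorrected distance = spacing / 4 = 484 / 4 = 121 m
ASD = 121 * 1.35 = 163 m

163


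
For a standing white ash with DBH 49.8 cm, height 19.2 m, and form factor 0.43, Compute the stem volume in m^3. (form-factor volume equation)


Formula: V = pi * (DBH/200)^2 * H * ff
Radius = DBH/200 = 49.8/200 = 0.249 m
Radius^2 = 0.249^2 = 0.062001 m^2
V = pi * 0.062001 * 19.2 * 0.43
V = 1.608 m^3

1.608


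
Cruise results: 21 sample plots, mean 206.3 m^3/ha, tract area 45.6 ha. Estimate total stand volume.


Formula: Total Volume = Mean Volume per ha * Total Area
Total Volume = 206.3 m^3/ha * 45.6 ha
Total Volume = 9407 m^3

9407


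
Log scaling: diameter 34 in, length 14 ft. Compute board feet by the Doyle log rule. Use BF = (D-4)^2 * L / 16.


Doyle: BF = (D - 4)^2 * L / 16
Adjusted diameter = 34 - 4 = 30 in
(D-4)^2 = 30^2 = 900
BF = 900 * 14 / 16 = 788 BF

788


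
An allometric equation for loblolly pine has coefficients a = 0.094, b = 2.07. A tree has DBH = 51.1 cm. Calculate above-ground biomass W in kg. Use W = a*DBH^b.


Formula: W = a * DBH^b  (allometric power law)
DBH^b = 51.1^2.07 = 3438.9928
W = 0.094 * 3438.9928 = 323.3 kg

323.3


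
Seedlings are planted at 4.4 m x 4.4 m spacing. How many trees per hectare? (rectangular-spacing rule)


Formula: TPH = 10000 m^2/ha / (spacing_x * spacing_y)
Area per tree = 4.4 m * 4.4 m = 19.36 m^2
TPH = 10000 / 19.36 = 517 trees/ha

517


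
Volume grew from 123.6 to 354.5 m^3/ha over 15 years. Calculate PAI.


Formula: PAI = (V_T2 - V_T1) / (T2 - T1)
Volume increment = 354.5 - 123.6 = 230.9 m^3/ha
PAI = 230.9 / 15 = 15.39 m^3/ha/year

15.39


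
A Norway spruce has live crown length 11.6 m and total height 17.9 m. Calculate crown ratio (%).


Formula: Crown Ratio = (Crown Length / Total Height) * 100
CR = (11.6 m / 17.9 m) * 100
CR = 0.648 * 100 = 64.8%

64.8


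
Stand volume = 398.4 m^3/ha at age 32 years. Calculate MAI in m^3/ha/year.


Formula: MAI = Total Volume / Stand Age
MAI = 398.4 m^3/ha / 32 years
MAI = 12.45 m^3/ha/year

12.45


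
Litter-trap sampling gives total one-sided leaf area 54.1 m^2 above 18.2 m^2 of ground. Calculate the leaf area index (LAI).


Formula: LAI = total leaf area / ground area  (dimensionless)
LAI = 54.1 m^2 / 18.2 m^2
LAI = 2.97

2.97


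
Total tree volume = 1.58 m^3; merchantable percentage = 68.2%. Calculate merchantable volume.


Formula: MV = V_total * (merchantable_pct / 100)
Merchantable fraction = 68.2% / 100 = 0.682
MV = 1.58 m^3 * 0.682 = 1.078 m^3

1.078


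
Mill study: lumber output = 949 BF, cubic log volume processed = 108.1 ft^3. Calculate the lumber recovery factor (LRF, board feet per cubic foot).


Formula: LRF = Lumber Output (BF) / Log Input (ft^3)
LRF = 949 BF / 108.1 ft^3
LRF = 8.78 BF/ft^3

8.78


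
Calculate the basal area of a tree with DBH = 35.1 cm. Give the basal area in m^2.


Formula: BA = pi * (DBH/2)^2 / 10000  (cm^2 to m^2)
Radius = DBH/2 = 35.1/2 = 17.55 cm
BA = pi * 17.55^2 / 10000
   = 967.6184 cm^2 / 10000
   = 0.0968 m^2

0.0968


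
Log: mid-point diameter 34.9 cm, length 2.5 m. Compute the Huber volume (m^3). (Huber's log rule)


Huber: V = Am * L,  Am = pi*(Dm/200)^2
Am = pi*(34.9/200)^2 = 0.095662 m^2
V = 0.095662*2.5 = 0.2392 m^3

0.2392


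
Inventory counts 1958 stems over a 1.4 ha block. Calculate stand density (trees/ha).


Formula: Stand Density = N_trees / Area_ha
Density = 1958 trees / 1.4 ha
Density = 1399 trees/ha

1399


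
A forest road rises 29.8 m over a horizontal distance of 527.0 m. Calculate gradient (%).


Formula: Gradient = rise / run * 100
Gradient = 29.8 / 527.0 * 100 = 5.7%

5.7


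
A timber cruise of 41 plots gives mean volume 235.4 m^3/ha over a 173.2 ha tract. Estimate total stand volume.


Formula: Total Volume = Mean Volume per ha * Total Area
Total Volume = 235.4 m^3/ha * 173.2 ha
Total Volume = 40771 m^3

40771


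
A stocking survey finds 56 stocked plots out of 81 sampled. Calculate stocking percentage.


Formula: Stocking % = stocked plots / total plots * 100
Stocking = 56 / 81 * 100
Stocking = 0.6914 * 100 = 69.1%

69.1


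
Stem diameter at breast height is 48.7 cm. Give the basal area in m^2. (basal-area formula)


Formula: BA = pi * (DBH/2)^2 / 10000  (cm^2 to m^2)
Radius = DBH/2 = 48.7/2 = 24.35 cm
BA = pi * 24.35^2 / 10000
   = 1862.721 cm^2 / 10000
   = 0.1863 m^2

0.1863


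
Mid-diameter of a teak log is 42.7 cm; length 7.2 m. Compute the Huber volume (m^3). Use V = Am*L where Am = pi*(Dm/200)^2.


Huber: V = Am * L,  Am = pi*(Dm/200)^2
Am = pi*(42.7/200)^2 = 0.143201 m^2
V = 0.143201*7.2 = 1.031 m^3

1.031


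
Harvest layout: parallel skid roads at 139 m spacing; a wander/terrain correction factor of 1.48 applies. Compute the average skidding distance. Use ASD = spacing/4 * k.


Formula: ASD = (spacing / 4) * correction
Uncorrected distance = spacing / 4 = 139 / 4 = 34.75 m
ASD = 34.75 * 1.48 = 51 m

51


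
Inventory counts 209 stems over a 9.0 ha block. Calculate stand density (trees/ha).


Formula: Stand Density = N_trees / Area_ha
Density = 209 trees / 9.0 ha
Density = 23 trees/ha

23


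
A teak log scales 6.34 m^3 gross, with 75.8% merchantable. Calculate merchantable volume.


Formula: MV = V_total * (merchantable_pct / 100)
Merchantable fraction = 75.8% / 100 = 0.758
MV = 6.34 m^3 * 0.758 = 4.806 m^3

4.806


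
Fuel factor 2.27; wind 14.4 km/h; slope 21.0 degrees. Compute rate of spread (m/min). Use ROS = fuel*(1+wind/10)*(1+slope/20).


Formula: ROS = fuel * (1 + wind/10) * (1 + slope/20)
Wind factor = 1 + 14.4/10 = 2.44
Slope factor = 1 + 21.0/20 = 2.05
ROS = 2.27 * 2.44 * 2.05 = 11.35 m/min

11.35


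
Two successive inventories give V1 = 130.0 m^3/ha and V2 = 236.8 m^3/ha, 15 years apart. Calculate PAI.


Formula: PAI = (V_T2 - V_T1) / (T2 - T1)
Volume increment = 236.8 - 130.0 = 106.8 m^3/ha
PAI = 106.8 / 15 = 7.12 m^3/ha/year

7.12


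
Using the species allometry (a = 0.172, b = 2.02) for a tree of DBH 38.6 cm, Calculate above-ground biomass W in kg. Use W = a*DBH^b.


Formula: W = a * DBH^b  (allometric power law)
DBH^b = 38.6^2.02 = 1602.8997
W = 0.172 * 1602.8997 = 275.7 kg

275.7


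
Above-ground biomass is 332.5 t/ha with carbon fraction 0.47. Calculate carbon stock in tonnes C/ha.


Formula: Carbon Stock = Biomass * Carbon Fraction
C = 332.5 t/ha * 0.47
C = 156.3 t C/ha

156.3


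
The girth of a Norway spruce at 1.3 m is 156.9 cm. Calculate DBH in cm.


Formula: DBH = C / pi
DBH = 156.9 / pi
pi = 3.14159...
DBH = 49.9 cm

49.9


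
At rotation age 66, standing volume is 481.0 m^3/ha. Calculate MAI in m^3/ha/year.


Formula: MAI = Total Volume / Stand Age
MAI = 481.0 m^3/ha / 66 years
MAI = 7.29 m^3/ha/year

7.29


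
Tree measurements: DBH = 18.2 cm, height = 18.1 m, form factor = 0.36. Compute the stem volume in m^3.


Formula: V = pi * (DBH/200)^2 * H * ff
Radius = DBH/200 = 18.2/200 = 0.091 m
Radius^2 = 0.091^2 = 0.008281 m^2
V = pi * 0.008281 * 18.1 * 0.36
V = 0.17 m^3

0.17


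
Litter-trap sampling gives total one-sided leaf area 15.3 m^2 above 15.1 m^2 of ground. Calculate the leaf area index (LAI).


Formula: LAI = total leaf area / ground area  (dimensionless)
LAI = 15.3 m^2 / 15.1 m^2
LAI = 1.01

1.01


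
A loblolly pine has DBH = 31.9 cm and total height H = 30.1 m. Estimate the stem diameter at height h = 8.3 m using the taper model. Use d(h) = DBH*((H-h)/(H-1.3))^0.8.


Taper: d(h) = DBH * ((H - h) / (H - 1.3))^0.8
Numerator = H - h = 30.1 - 8.3 = 21.8 m
Denominator = H - 1.3 = 30.1 - 1.3 = 28.8 m
Ratio = 21.8 / 28.8 = 0.75694
d = 31.9 * 0.75694^0.8 = 25.5 cm

25.5


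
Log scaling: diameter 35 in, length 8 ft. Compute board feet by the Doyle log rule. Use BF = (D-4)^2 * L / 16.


Doyle: BF = (D - 4)^2 * L / 16
Adjusted diameter = 35 - 4 = 31 in
(D-4)^2 = 31^2 = 961
BF = 961 * 8 / 16 = 481 BF

481


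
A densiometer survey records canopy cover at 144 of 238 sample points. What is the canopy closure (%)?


Formula: Canopy closure = covered points / total points * 100
Closure = 144 / 238 * 100
Closure = 0.605 * 100 = 60.5%

60.5


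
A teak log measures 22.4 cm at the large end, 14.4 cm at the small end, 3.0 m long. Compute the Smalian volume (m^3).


Smalian: V = (A1 + A2)/2 * L,  A = pi*(D/200)^2
A1 = pi*(22.4/200)^2 = 0.039408 m^2
A2 = pi*(14.4/200)^2 = 0.016286 m^2
V = (0.039408+0.016286)/2*3.0 = 0.0835 m^3

0.0835


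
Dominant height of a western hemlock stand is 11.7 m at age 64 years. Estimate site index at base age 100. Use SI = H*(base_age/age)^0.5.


Formula: SI = H_dom * (base_age / age)^0.5
Age ratio = 100 / 64 = 1.5625
sqrt(age_ratio) = 1.25
SI = 11.7 * 1.25 = 14.6 m

14.6


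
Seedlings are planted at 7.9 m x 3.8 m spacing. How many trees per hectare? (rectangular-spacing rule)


Formula: TPH = 10000 m^2/ha / (spacing_x * spacing_y)
Area per tree = 7.9 m * 3.8 m = 30.02 m^2
TPH = 10000 / 30.02 = 333 trees/ha

333


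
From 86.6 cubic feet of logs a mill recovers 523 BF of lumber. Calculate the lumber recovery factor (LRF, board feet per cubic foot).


Formula: LRF = Lumber Output (BF) / Log Input (ft^3)
LRF = 523 BF / 86.6 ft^3
LRF = 6.04 BF/ft^3

6.04


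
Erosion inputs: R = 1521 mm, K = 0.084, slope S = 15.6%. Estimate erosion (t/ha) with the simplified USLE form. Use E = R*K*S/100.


Formula: E = R * K * S / 100  (simplified USLE)
R * K = 1521 * 0.084 = 127.764
E = 127.764 * 15.6 / 100 = 19.93 t/ha

19.93


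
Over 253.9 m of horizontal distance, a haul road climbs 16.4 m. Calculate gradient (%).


Formula: Gradient = rise / run * 100
Gradient = 16.4 / 253.9 * 100 = 6.5%

6.5


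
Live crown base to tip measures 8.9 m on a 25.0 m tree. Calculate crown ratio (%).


Formula: Crown Ratio = (Crown Length / Total Height) * 100
CR = (8.9 m / 25.0 m) * 100
CR = 0.356 * 100 = 35.6%

35.6


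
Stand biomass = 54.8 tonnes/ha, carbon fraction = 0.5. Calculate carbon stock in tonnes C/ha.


Formula: Carbon Stock = Biomass * Carbon Fraction
C = 54.8 t/ha * 0.5
C = 27.4 t C/ha

27.4


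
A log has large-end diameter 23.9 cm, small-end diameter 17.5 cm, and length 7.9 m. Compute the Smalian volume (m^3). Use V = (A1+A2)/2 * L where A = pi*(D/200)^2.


Smalian: V = (A1 + A2)/2 * L,  A = pi*(D/200)^2
A1 = pi*(23.9/200)^2 = 0.044863 m^2
A2 = pi*(17.5/200)^2 = 0.024053 m^2
V = (0.044863+0.024053)/2*7.9 = 0.2722 m^3

0.2722


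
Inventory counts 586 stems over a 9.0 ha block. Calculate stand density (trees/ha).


Formula: Stand Density = N_trees / Area_ha
Density = 586 trees / 9.0 ha
Density = 65 trees/ha

65


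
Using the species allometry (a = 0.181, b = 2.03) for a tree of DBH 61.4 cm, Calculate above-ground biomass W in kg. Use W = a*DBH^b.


Formula: W = a * DBH^b  (allometric power law)
DBH^b = 61.4^2.03 = 4265.6164
W = 0.181 * 4265.6164 = 772.1 kg

772.1


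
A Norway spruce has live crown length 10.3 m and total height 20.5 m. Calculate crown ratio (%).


Formula: Crown Ratio = (Crown Length / Total Height) * 100
CR = (10.3 m / 20.5 m) * 100
CR = 0.5024 * 100 = 50.2%

50.2


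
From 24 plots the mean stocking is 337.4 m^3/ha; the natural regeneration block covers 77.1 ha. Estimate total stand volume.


Formula: Total Volume = Mean Volume per ha * Total Area
Total Volume = 337.4 m^3/ha * 77.1 ha
Total Volume = 26014 m^3

26014


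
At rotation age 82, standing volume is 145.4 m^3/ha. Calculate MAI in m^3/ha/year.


Formula: MAI = Total Volume / Stand Age
MAI = 145.4 m^3/ha / 82 years
MAI = 1.77 m^3/ha/year

1.77


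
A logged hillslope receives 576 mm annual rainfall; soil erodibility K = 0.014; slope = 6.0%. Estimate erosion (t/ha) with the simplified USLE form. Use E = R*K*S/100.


Formula: E = R * K * S / 100  (simplified USLE)
R * K = 576 * 0.014 = 8.064
E = 8.064 * 6.0 / 100 = 0.48 t/ha

0.48


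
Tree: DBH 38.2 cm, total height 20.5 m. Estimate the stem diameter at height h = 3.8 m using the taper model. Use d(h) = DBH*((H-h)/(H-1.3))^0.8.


Taper: d(h) = DBH * ((H - h) / (H - 1.3))^0.8
Numerator = H - h = 20.5 - 3.8 = 16.7 m
Denominator = H - 1.3 = 20.5 - 1.3 = 19.2 m
Ratio = 16.7 / 19.2 = 0.86979
d = 38.2 * 0.86979^0.8 = 34.2 cm

34.2


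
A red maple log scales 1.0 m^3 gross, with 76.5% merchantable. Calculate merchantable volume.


Formula: MV = V_total * (merchantable_pct / 100)
Merchantable fraction = 76.5% / 100 = 0.765
MV = 1.0 m^3 * 0.765 = 0.765 m^3

0.765


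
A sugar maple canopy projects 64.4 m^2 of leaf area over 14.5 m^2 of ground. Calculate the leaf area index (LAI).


Formula: LAI = total leaf area / ground area  (dimensionless)
LAI = 64.4 m^2 / 14.5 m^2
LAI = 4.44

4.44
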